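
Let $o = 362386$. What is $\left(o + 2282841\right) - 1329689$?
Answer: $1315538$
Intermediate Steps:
$\left(o + 2282841\right) - 1329689 = \left(362386 + 2282841\right) - 1329689 = 2645227 - 1329689 = 1315538$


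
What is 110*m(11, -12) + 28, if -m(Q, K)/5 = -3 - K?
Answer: -4922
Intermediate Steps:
m(Q, K) = 15 + 5*K (m(Q, K) = -5*(-3 - K) = 15 + 5*K)
110*m(11, -12) + 28 = 110*(15 + 5*(-12)) + 28 = 110*(15 - 60) + 28 = 110*(-45) + 28 = -4950 + 28 = -4922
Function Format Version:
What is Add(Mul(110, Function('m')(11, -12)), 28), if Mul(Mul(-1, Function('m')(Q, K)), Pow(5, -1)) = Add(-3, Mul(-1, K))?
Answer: -4922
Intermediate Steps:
Function('m')(Q, K) = Add(15, Mul(5, K)) (Function('m')(Q, K) = Mul(-5, Add(-3, Mul(-1, K))) = Add(15, Mul(5, K)))
Add(Mul(110, Function('m')(11, -12)), 28) = Add(Mul(110, Add(15, Mul(5, -12))), 28) = Add(Mul(110, Add(15, -60)), 28) = Add(Mul(110, -45), 28) = Add(-4950, 28) = -4922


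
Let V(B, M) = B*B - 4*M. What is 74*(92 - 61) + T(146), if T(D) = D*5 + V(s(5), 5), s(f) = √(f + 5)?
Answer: 3014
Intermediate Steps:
s(f) = √(5 + f)
V(B, M) = B² - 4*M
T(D) = -10 + 5*D (T(D) = D*5 + ((√(5 + 5))² - 4*5) = 5*D + ((√10)² - 20) = 5*D + (10 - 20) = 5*D - 10 = -10 + 5*D)
74*(92 - 61) + T(146) = 74*(92 - 61) + (-10 + 5*146) = 74*31 + (-10 + 730) = 2294 + 720 = 3014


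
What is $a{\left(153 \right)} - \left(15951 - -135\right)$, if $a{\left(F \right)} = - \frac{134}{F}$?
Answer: $- \frac{2461292}{153} \approx -16087.0$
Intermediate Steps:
$a{\left(153 \right)} - \left(15951 - -135\right) = - \frac{134}{153} - \left(15951 - -135\right) = \left(-134\right) \frac{1}{153} - \left(15951 + 135\right) = - \frac{134}{153} - 16086 = - \frac{2461292}{153}$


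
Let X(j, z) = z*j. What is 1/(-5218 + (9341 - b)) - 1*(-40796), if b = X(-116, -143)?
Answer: 508522139/12465 ≈ 40796.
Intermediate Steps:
X(j, z) = j*z
b = 16588 (b = -116*(-143) = 16588)
1/(-5218 + (9341 - b)) - 1*(-40796) = 1/(-5218 + (9341 - 1*16588)) - 1*(-40796) = 1/(-5218 + (9341 - 16588)) + 40796 = 1/(-5218 - 7247) + 40796 = 1/(-12465) + 40796 = -1/12465 + 40796 = 508522139/12465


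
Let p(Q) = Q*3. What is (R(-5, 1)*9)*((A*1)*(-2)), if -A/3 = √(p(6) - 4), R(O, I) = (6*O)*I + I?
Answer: -1566*√14 ≈ -5859.4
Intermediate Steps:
p(Q) = 3*Q
R(O, I) = I + 6*I*O (R(O, I) = 6*I*O + I = I + 6*I*O)
A = -3*√14 (A = -3*√(3*6 - 4) = -3*√(18 - 4) = -3*√14 ≈ -11.225)
(R(-5, 1)*9)*((A*1)*(-2)) = ((1*(1 + 6*(-5)))*9)*((-3*√14*1)*(-2)) = ((1*(1 - 30))*9)*(-3*√14*(-2)) = ((1*(-29))*9)*(6*√14) = (-29*9)*(6*√14) = -1566*√14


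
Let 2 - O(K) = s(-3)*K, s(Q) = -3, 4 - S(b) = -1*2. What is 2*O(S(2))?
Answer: 40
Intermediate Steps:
S(b) = 6 (S(b) = 4 - (-1)*2 = 4 - 1*(-2) = 4 + 2 = 6)
O(K) = 2 + 3*K (O(K) = 2 - (-3)*K = 2 + 3*K)
2*O(S(2)) = 2*(2 + 3*6) = 2*(2 + 18) = 2*20 = 40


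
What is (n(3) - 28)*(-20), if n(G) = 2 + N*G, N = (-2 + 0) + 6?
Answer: 280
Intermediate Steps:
N = 4 (N = -2 + 6 = 4)
n(G) = 2 + 4*G
(n(3) - 28)*(-20) = ((2 + 4*3) - 28)*(-20) = ((2 + 12) - 28)*(-20) = (14 - 28)*(-20) = -14*(-20) = 280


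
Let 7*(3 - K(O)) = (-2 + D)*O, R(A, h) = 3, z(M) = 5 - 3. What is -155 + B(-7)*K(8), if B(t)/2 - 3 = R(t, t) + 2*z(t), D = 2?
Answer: -95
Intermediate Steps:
z(M) = 2
K(O) = 3 (K(O) = 3 - (-2 + 2)*O/7 = 3 - 0*O = 3 - 1/7*0 = 3 + 0 = 3)
B(t) = 20 (B(t) = 6 + 2*(3 + 2*2) = 6 + 2*(3 + 4) = 6 + 2*7 = 6 + 14 = 20)
-155 + B(-7)*K(8) = -155 + 20*3 = -155 + 60 = -95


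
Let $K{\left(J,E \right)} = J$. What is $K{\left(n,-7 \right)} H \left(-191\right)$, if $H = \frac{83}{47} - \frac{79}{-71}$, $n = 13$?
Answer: $- \frac{23851698}{3337} \approx -7147.6$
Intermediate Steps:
$H = \frac{9606}{3337}$ ($H = 83 \cdot \frac{1}{47} - - \frac{79}{71} = \frac{83}{47} + \frac{79}{71} = \frac{9606}{3337} \approx 2.8786$)
$K{\left(n,-7 \right)} H \left(-191\right) = 13 \cdot \frac{9606}{3337} \left(-191\right) = \frac{124878}{3337} \left(-191\right) = - \frac{23851698}{3337}$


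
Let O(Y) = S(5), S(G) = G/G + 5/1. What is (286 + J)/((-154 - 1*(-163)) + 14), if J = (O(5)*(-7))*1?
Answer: 244/23 ≈ 10.609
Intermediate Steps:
S(G) = 6 (S(G) = 1 + 5*1 = 1 + 5 = 6)
O(Y) = 6
J = -42 (J = (6*(-7))*1 = -42*1 = -42)
(286 + J)/((-154 - 1*(-163)) + 14) = (286 - 42)/((-154 - 1*(-163)) + 14) = 244/((-154 + 163) + 14) = 244/(9 + 14) = 244/23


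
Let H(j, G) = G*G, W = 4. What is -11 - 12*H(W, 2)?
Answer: -59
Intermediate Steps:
H(j, G) = G**2
-11 - 12*H(W, 2) = -11 - 12*2**2 = -11 - 12*4 = -11 - 48 = -59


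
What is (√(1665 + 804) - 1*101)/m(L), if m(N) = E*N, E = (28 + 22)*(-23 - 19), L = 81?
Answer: 101/170100 - √2469/170100 ≈ 0.00030165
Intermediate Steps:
E = -2100 (E = 50*(-42) = -2100)
m(N) = -2100*N
(√(1665 + 804) - 1*101)/m(L) = (√(1665 + 804) - 1*101)/((-2100*81)) = (√2469 - 101)/(-170100) = (-101 + √2469)*(-1/170100) = 101/170100 - √2469/170100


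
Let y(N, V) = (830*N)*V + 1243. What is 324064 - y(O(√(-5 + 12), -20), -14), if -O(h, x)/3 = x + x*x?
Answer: -12923979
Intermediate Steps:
O(h, x) = -3*x - 3*x² (O(h, x) = -3*(x + x*x) = -3*(x + x²) = -3*x - 3*x²)
y(N, V) = 1243 + 830*N*V (y(N, V) = 830*N*V + 1243 = 1243 + 830*N*V)
324064 - y(O(√(-5 + 12), -20), -14) = 324064 - (1243 + 830*(-3*(-20)*(1 - 20))*(-14)) = 324064 - (1243 + 830*(-3*(-20)*(-19))*(-14)) = 324064 - (1243 + 830*(-1140)*(-14)) = 324064 - (1243 + 13246800) = 324064 - 1*13248043 = 324064 - 13248043 = -12923979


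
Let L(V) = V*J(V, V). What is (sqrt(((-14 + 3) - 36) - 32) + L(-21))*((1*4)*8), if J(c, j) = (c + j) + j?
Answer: 42336 + 32*I*sqrt(79) ≈ 42336.0 + 284.42*I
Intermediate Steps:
J(c, j) = c + 2*j
L(V) = 3*V**2 (L(V) = V*(V + 2*V) = V*(3*V) = 3*V**2)
(sqrt(((-14 + 3) - 36) - 32) + L(-21))*((1*4)*8) = (sqrt(((-14 + 3) - 36) - 32) + 3*(-21)**2)*((1*4)*8) = (sqrt((-11 - 36) - 32) + 3*441)*(4*8) = (sqrt(-47 - 32) + 1323)*32 = (sqrt(-79) + 1323)*32 = (I*sqrt(79) + 1323)*32 = (1323 + I*sqrt(79))*32 = 42336 + 32*I*sqrt(79)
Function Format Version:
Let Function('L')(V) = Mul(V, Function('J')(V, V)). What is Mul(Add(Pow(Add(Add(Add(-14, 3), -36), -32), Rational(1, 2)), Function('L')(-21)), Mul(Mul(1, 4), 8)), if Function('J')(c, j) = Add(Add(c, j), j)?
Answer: Add(42336, Mul(32, I, Pow(79, Rational(1, 2)))) ≈ Add(42336., Mul(284.42, I))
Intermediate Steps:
Function('J')(c, j) = Add(c, Mul(2, j))
Function('L')(V) = Mul(3, Pow(V, 2)) (Function('L')(V) = Mul(V, Add(V, Mul(2, V))) = Mul(V, Mul(3, V)) = Mul(3, Pow(V, 2)))
Mul(Add(Pow(Add(Add(Add(-14, 3), -36), -32), Rational(1, 2)), Function('L')(-21)), Mul(Mul(1, 4), 8)) = Mul(Add(Pow(Add(Add(Add(-14, 3), -36), -32), Rational(1, 2)), Mul(3, Pow(-21, 2))), Mul(Mul(1, 4), 8)) = Mul(Add(Pow(Add(Add(-11, -36), -32), Rational(1, 2)), Mul(3, 441)), Mul(4, 8)) = Mul(Add(Pow(Add(-47, -32), Rational(1, 2)), 1323), 32) = Mul(Add(Pow(-79, Rational(1, 2)), 1323), 32) = Mul(Add(Mul(I, Pow(79, Rational(1, 2))), 1323), 32) = Mul(Add(1323, Mul(I, Pow(79, Rational(1, 2)))), 32) = Add(42336, Mul(32, I, Pow(79, Rational(1, 2))))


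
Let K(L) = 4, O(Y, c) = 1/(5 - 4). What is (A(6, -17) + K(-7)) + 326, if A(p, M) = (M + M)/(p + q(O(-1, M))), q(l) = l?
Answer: 2276/7 ≈ 325.14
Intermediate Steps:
O(Y, c) = 1 (O(Y, c) = 1/1 = 1)
A(p, M) = 2*M/(1 + p) (A(p, M) = (M + M)/(p + 1) = (2*M)/(1 + p) = 2*M/(1 + p))
(A(6, -17) + K(-7)) + 326 = (2*(-17)/(1 + 6) + 4) + 326 = (2*(-17)/7 + 4) + 326 = (2*(-17)*(1/7) + 4) + 326 = (-34/7 + 4) + 326 = -6/7 + 326 = 2276/7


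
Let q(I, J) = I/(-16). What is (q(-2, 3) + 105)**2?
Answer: 707281/64 ≈ 11051.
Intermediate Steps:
q(I, J) = -I/16 (q(I, J) = I*(-1/16) = -I/16)
(q(-2, 3) + 105)**2 = (-1/16*(-2) + 105)**2 = (1/8 + 105)**2 = (841/8)**2 = 707281/64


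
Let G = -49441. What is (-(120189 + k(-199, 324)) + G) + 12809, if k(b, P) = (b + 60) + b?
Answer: -156483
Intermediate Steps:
k(b, P) = 60 + 2*b (k(b, P) = (60 + b) + b = 60 + 2*b)
(-(120189 + k(-199, 324)) + G) + 12809 = (-(120189 + (60 + 2*(-199))) - 49441) + 12809 = (-(120189 + (60 - 398)) - 49441) + 12809 = (-(120189 - 338) - 49441) + 12809 = (-1*119851 - 49441) + 12809 = (-119851 - 49441) + 12809 = -169292 + 12809 = -156483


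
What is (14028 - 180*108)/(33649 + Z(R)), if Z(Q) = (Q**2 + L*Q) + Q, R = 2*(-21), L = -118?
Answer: -5412/40327 ≈ -0.13420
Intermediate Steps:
R = -42
Z(Q) = Q**2 - 117*Q (Z(Q) = (Q**2 - 118*Q) + Q = Q**2 - 117*Q)
(14028 - 180*108)/(33649 + Z(R)) = (14028 - 180*108)/(33649 - 42*(-117 - 42)) = (14028 - 19440)/(33649 - 42*(-159)) = -5412/(33649 + 6678) = -5412/40327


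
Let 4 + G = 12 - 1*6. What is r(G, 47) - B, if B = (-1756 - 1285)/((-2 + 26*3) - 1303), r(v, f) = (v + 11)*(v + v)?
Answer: 60763/1227 ≈ 49.522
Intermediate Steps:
G = 2 (G = -4 + (12 - 1*6) = -4 + (12 - 6) = -4 + 6 = 2)
r(v, f) = 2*v*(11 + v) (r(v, f) = (11 + v)*(2*v) = 2*v*(11 + v))
B = 3041/1227 (B = -3041/((-2 + 78) - 1303) = -3041/(76 - 1303) = -3041/(-1227) = -3041*(-1/1227) = 3041/1227 ≈ 2.4784)
r(G, 47) - B = 2*2*(11 + 2) - 1*3041/1227 = 2*2*13 - 3041/1227 = 52 - 3041/1227 = 60763/1227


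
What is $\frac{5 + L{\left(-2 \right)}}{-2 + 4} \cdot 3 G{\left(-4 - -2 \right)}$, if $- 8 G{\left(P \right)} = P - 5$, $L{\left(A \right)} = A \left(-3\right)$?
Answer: $\frac{231}{16} \approx 14.438$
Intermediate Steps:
$L{\left(A \right)} = - 3 A$
$G{\left(P \right)} = \frac{5}{8} - \frac{P}{8}$ ($G{\left(P \right)} = - \frac{P - 5}{8} = - \frac{-5 + P}{8} = \frac{5}{8} - \frac{P}{8}$)
$\frac{5 + L{\left(-2 \right)}}{-2 + 4} \cdot 3 G{\left(-4 - -2 \right)} = \frac{5 - -6}{-2 + 4} \cdot 3 \left(\frac{5}{8} - \frac{-4 - -2}{8}\right) = \frac{5 + 6}{2} \cdot 3 \left(\frac{5}{8} - \frac{-4 + 2}{8}\right) = 11 \cdot \frac{1}{2} \cdot 3 \left(\frac{5}{8} - - \frac{1}{4}\right) = \frac{11}{2} \cdot 3 \left(\frac{5}{8} + \frac{1}{4}\right) = \frac{33}{2} \cdot \frac{7}{8} = \frac{231}{16}$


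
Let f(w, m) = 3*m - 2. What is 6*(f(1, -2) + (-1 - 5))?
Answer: -84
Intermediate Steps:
f(w, m) = -2 + 3*m
6*(f(1, -2) + (-1 - 5)) = 6*((-2 + 3*(-2)) + (-1 - 5)) = 6*((-2 - 6) - 6) = 6*(-8 - 6) = 6*(-14) = -84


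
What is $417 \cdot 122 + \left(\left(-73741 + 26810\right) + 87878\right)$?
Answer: $91821$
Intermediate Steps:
$417 \cdot 122 + \left(\left(-73741 + 26810\right) + 87878\right) = 50874 + \left(-46931 + 87878\right) = 50874 + 40947 = 91821$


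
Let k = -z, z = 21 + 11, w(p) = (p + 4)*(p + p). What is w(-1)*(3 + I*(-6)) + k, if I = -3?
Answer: -158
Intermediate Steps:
w(p) = 2*p*(4 + p) (w(p) = (4 + p)*(2*p) = 2*p*(4 + p))
z = 32
k = -32 (k = -1*32 = -32)
w(-1)*(3 + I*(-6)) + k = (2*(-1)*(4 - 1))*(3 - 3*(-6)) - 32 = (2*(-1)*3)*(3 + 18) - 32 = -6*21 - 32 = -126 - 32 = -158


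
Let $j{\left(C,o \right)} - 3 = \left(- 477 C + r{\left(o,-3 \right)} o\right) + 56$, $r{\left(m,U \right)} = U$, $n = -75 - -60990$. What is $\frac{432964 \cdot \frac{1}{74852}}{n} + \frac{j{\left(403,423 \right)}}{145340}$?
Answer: $- \frac{44097625488851}{33134682817860} \approx -1.3309$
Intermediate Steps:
$n = 60915$ ($n = -75 + 60990 = 60915$)
$j{\left(C,o \right)} = 59 - 477 C - 3 o$ ($j{\left(C,o \right)} = 3 - \left(-56 + 3 o + 477 C\right) = 59 - 477 C - 3 o$)
$\frac{432964 \cdot \frac{1}{74852}}{n} + \frac{j{\left(403,423 \right)}}{145340} = \frac{432964 \cdot \frac{1}{74852}}{60915} + \frac{59 - 192231 - 1269}{145340} = 432964 \cdot \frac{1}{74852} \cdot \frac{1}{60915} + \left(59 - 192231 - 1269\right) \frac{1}{145340} = \frac{108241}{18713} \cdot \frac{1}{60915} - \frac{193441}{145340} = \frac{108241}{1139902395} - \frac{193441}{145340} = - \frac{44097625488851}{33134682817860}$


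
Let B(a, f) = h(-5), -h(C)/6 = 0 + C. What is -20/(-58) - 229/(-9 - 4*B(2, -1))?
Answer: 7931/3741 ≈ 2.1200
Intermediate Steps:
h(C) = -6*C (h(C) = -6*(0 + C) = -6*C)
B(a, f) = 30 (B(a, f) = -6*(-5) = 30)
-20/(-58) - 229/(-9 - 4*B(2, -1)) = -20/(-58) - 229/(-9 - 4*30) = -20*(-1/58) - 229/(-9 - 120) = 10/29 - 229/(-129) = 10/29 - 229*(-1/129) = 10/29 + 229/129 = 7931/3741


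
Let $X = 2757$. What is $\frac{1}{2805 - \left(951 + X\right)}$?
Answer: $- \frac{1}{903} \approx -0.0011074$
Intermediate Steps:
$\frac{1}{2805 - \left(951 + X\right)} = \frac{1}{2805 - 3708} = \frac{1}{-903} = - \frac{1}{903}$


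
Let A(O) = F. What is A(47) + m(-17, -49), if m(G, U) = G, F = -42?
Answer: -59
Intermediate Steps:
A(O) = -42
A(47) + m(-17, -49) = -42 - 17 = -59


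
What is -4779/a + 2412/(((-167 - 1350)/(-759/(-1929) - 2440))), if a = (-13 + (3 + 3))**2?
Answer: 180736030647/47796119 ≈ 3781.4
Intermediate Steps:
a = 49 (a = (-13 + 6)**2 = (-7)**2 = 49)
-4779/a + 2412/(((-167 - 1350)/(-759/(-1929) - 2440))) = -4779/49 + 2412/(((-167 - 1350)/(-759/(-1929) - 2440))) = -4779*1/49 + 2412/((-1517/(-759*(-1/1929) - 2440))) = -4779/49 + 2412/((-1517/(253/643 - 2440))) = -4779/49 + 2412/((-1517/(-1568667/643))) = -4779/49 + 2412/((-1517*(-643/1568667))) = -4779/49 + 2412/(975431/1568667) = -4779/49 + 2412*(1568667/975431) = -4779/49 + 3783624804/975431 = 180736030647/47796119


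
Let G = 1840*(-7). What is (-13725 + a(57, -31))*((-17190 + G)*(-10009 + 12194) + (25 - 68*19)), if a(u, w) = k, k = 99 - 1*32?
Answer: 897388195786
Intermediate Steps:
G = -12880
k = 67 (k = 99 - 32 = 67)
a(u, w) = 67
(-13725 + a(57, -31))*((-17190 + G)*(-10009 + 12194) + (25 - 68*19)) = (-13725 + 67)*((-17190 - 12880)*(-10009 + 12194) + (25 - 68*19)) = -13658*(-30070*2185 + (25 - 1292)) = -13658*(-65702950 - 1267) = -13658*(-65704217) = 897388195786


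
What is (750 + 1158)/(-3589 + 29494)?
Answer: 636/8635 ≈ 0.073654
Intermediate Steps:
(750 + 1158)/(-3589 + 29494) = 1908/25905 = 1908*(1/25905) = 636/8635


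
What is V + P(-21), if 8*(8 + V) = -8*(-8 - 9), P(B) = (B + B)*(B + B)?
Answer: 1773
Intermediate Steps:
P(B) = 4*B**2 (P(B) = (2*B)*(2*B) = 4*B**2)
V = 9 (V = -8 + (-8*(-8 - 9))/8 = -8 + (-8*(-17))/8 = -8 + (1/8)*136 = -8 + 17 = 9)
V + P(-21) = 9 + 4*(-21)**2 = 9 + 4*441 = 9 + 1764 = 1773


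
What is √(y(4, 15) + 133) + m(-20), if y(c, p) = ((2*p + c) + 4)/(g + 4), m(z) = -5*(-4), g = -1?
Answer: 20 + √1311/3 ≈ 32.069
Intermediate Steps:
m(z) = 20
y(c, p) = 4/3 + c/3 + 2*p/3 (y(c, p) = ((2*p + c) + 4)/(-1 + 4) = ((c + 2*p) + 4)/3 = (4 + c + 2*p)*(⅓) = 4/3 + c/3 + 2*p/3)
√(y(4, 15) + 133) + m(-20) = √((4/3 + (⅓)*4 + (⅔)*15) + 133) + 20 = √((4/3 + 4/3 + 10) + 133) + 20 = √(38/3 + 133) + 20 = √(437/3) + 20 = √1311/3 + 20 = 20 + √1311/3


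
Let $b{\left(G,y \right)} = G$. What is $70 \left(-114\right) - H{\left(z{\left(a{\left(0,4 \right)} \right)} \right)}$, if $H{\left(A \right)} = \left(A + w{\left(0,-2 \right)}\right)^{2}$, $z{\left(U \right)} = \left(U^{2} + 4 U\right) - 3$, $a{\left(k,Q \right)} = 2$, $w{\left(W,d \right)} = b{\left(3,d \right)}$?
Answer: $-8124$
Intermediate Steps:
$w{\left(W,d \right)} = 3$
$z{\left(U \right)} = -3 + U^{2} + 4 U$
$H{\left(A \right)} = \left(3 + A\right)^{2}$ ($H{\left(A \right)} = \left(A + 3\right)^{2} = \left(3 + A\right)^{2}$)
$70 \left(-114\right) - H{\left(z{\left(a{\left(0,4 \right)} \right)} \right)} = 70 \left(-114\right) - \left(3 + \left(-3 + 2^{2} + 4 \cdot 2\right)\right)^{2} = -7980 - \left(3 + \left(-3 + 4 + 8\right)\right)^{2} = -7980 - \left(3 + 9\right)^{2} = -7980 - 12^{2} = -7980 - 144 = -8124$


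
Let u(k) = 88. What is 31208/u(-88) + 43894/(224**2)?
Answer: 98109705/275968 ≈ 355.51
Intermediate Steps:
31208/u(-88) + 43894/(224**2) = 31208/88 + 43894/(224**2) = 31208*(1/88) + 43894/50176 = 3901/11 + 43894*(1/50176) = 3901/11 + 21947/25088 = 98109705/275968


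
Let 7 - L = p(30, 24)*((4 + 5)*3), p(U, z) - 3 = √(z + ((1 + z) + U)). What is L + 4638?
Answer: 4564 - 27*√79 ≈ 4324.0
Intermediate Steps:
p(U, z) = 3 + √(1 + U + 2*z) (p(U, z) = 3 + √(z + ((1 + z) + U)) = 3 + √(z + (1 + U + z)) = 3 + √(1 + U + 2*z))
L = -74 - 27*√79 (L = 7 - (3 + √(1 + 30 + 2*24))*(4 + 5)*3 = 7 - (3 + √(1 + 30 + 48))*9*3 = 7 - (3 + √79)*27 = 7 - (81 + 27*√79) = 7 + (-81 - 27*√79) = -74 - 27*√79 ≈ -313.98)
L + 4638 = (-74 - 27*√79) + 4638 = 4564 - 27*√79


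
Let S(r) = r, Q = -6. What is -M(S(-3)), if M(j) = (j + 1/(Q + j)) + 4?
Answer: -8/9 ≈ -0.88889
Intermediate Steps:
M(j) = 4 + j + 1/(-6 + j) (M(j) = (j + 1/(-6 + j)) + 4 = 4 + j + 1/(-6 + j))
-M(S(-3)) = -(-23 + (-3)**2 - 2*(-3))/(-6 - 3) = -(-23 + 9 + 6)/(-9) = -(-1)*(-8)/9 = -1*8/9 = -8/9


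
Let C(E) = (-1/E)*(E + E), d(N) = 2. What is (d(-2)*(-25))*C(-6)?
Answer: 100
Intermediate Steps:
C(E) = -2 (C(E) = (-1/E)*(2*E) = -2)
(d(-2)*(-25))*C(-6) = (2*(-25))*(-2) = -50*(-2) = 100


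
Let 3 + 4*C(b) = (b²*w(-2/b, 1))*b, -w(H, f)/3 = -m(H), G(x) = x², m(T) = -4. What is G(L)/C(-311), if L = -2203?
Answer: 19412836/360962769 ≈ 0.053781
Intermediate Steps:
w(H, f) = -12 (w(H, f) = -(-3)*(-4) = -3*4 = -12)
C(b) = -¾ - 3*b³ (C(b) = -¾ + ((b²*(-12))*b)/4 = -¾ + ((-12*b²)*b)/4 = -¾ + (-12*b³)/4 = -¾ - 3*b³)
G(L)/C(-311) = (-2203)²/(-¾ - 3*(-311)³) = 4853209/(-¾ - 3*(-30080231)) = 4853209/(-¾ + 90240693) = 4853209/(360962769/4) = 4853209*(4/360962769) = 19412836/360962769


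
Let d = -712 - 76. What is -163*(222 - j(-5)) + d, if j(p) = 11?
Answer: -35181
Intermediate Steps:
d = -788
-163*(222 - j(-5)) + d = -163*(222 - 1*11) - 788 = -163*(222 - 11) - 788 = -163*211 - 788 = -34393 - 788 = -35181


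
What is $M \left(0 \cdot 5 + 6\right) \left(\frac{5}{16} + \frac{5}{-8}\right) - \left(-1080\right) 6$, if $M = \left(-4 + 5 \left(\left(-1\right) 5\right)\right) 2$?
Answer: $\frac{26355}{4} \approx 6588.8$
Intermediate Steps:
$M = -58$ ($M = \left(-4 + 5 \left(-5\right)\right) 2 = \left(-4 - 25\right) 2 = \left(-29\right) 2 = -58$)
$M \left(0 \cdot 5 + 6\right) \left(\frac{5}{16} + \frac{5}{-8}\right) - \left(-1080\right) 6 = - 58 \left(0 \cdot 5 + 6\right) \left(\frac{5}{16} + \frac{5}{-8}\right) - \left(-1080\right) 6 = - 58 \left(0 + 6\right) \left(5 \cdot \frac{1}{16} + 5 \left(- \frac{1}{8}\right)\right) - -6480 = \left(-58\right) 6 \left(\frac{5}{16} - \frac{5}{8}\right) + 6480 = \left(-348\right) \left(- \frac{5}{16}\right) + 6480 = \frac{435}{4} + 6480 = \frac{26355}{4}$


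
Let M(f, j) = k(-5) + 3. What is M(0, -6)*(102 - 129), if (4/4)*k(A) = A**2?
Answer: -756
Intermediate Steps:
k(A) = A**2
M(f, j) = 28 (M(f, j) = (-5)**2 + 3 = 25 + 3 = 28)
M(0, -6)*(102 - 129) = 28*(102 - 129) = 28*(-27) = -756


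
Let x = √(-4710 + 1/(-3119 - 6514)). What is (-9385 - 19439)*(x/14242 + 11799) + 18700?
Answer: -340075676 - 4804*I*√2586171567/1758887 ≈ -3.4008e+8 - 138.9*I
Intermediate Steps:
x = I*√2586171567/741 (x = √(-4710 + 1/(-9633)) = √(-4710 - 1/9633) = √(-45371431/9633) = I*√2586171567/741 ≈ 68.629*I)
(-9385 - 19439)*(x/14242 + 11799) + 18700 = (-9385 - 19439)*((I*√2586171567/741)/14242 + 11799) + 18700 = -28824*((I*√2586171567/741)*(1/14242) + 11799) + 18700 = -28824*(I*√2586171567/10553322 + 11799) + 18700 = -28824*(11799 + I*√2586171567/10553322) + 18700 = (-340094376 - 4804*I*√2586171567/1758887) + 18700 = -340075676 - 4804*I*√2586171567/1758887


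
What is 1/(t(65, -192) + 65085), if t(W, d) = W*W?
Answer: 1/69310 ≈ 1.4428e-5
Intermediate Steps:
t(W, d) = W**2
1/(t(65, -192) + 65085) = 1/(65**2 + 65085) = 1/(4225 + 65085) = 1/69310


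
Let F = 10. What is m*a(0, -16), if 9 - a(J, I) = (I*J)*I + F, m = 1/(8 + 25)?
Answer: -1/33 ≈ -0.030303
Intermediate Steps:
m = 1/33 ≈ 0.030303
a(J, I) = -1 - J*I² (a(J, I) = 9 - ((I*J)*I + 10) = 9 - (J*I² + 10) = 9 - (10 + J*I²) = 9 + (-10 - J*I²) = -1 - J*I²)
m*a(0, -16) = (-1 - 1*0*(-16)²)/33 = (-1 - 1*0*256)/33 = (-1 + 0)/33 = (1/33)*(-1) = -1/33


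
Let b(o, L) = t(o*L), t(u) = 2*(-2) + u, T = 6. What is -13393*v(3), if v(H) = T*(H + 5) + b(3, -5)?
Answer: -388397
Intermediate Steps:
t(u) = -4 + u
b(o, L) = -4 + L*o (b(o, L) = -4 + o*L = -4 + L*o)
v(H) = 11 + 6*H (v(H) = 6*(H + 5) + (-4 - 5*3) = 6*(5 + H) + (-4 - 15) = (30 + 6*H) - 19 = 11 + 6*H)
-13393*v(3) = -13393*(11 + 6*3) = -13393*(11 + 18) = -13393*29 = -388397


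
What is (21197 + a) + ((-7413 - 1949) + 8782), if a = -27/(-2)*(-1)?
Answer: 41207/2 ≈ 20604.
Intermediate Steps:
a = -27/2 (a = -27*(-½)*(-1) = (27/2)*(-1) = -27/2 ≈ -13.500)
(21197 + a) + ((-7413 - 1949) + 8782) = (21197 - 27/2) + ((-7413 - 1949) + 8782) = 42367/2 + (-9362 + 8782) = 42367/2 - 580 = 41207/2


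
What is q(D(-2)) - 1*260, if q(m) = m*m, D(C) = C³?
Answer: -196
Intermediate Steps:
q(m) = m²
q(D(-2)) - 1*260 = ((-2)³)² - 1*260 = (-8)² - 260 = 64 - 260 = -196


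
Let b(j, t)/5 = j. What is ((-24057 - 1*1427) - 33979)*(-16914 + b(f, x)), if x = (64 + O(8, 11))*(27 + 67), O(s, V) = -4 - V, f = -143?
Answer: 1048273227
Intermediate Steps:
x = 4606 (x = (64 + (-4 - 1*11))*(27 + 67) = (64 + (-4 - 11))*94 = (64 - 15)*94 = 49*94 = 4606)
b(j, t) = 5*j
((-24057 - 1*1427) - 33979)*(-16914 + b(f, x)) = ((-24057 - 1*1427) - 33979)*(-16914 + 5*(-143)) = ((-24057 - 1427) - 33979)*(-16914 - 715) = (-25484 - 33979)*(-17629) = -59463*(-17629) = 1048273227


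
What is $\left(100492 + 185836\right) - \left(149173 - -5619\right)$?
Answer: $131536$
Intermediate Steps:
$\left(100492 + 185836\right) - \left(149173 - -5619\right) = 286328 - 154792 = 131536$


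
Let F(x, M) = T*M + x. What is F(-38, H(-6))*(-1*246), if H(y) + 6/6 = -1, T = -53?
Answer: -16728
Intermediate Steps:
H(y) = -2 (H(y) = -1 - 1 = -2)
F(x, M) = x - 53*M (F(x, M) = -53*M + x = x - 53*M)
F(-38, H(-6))*(-1*246) = (-38 - 53*(-2))*(-1*246) = (-38 + 106)*(-246) = 68*(-246) = -16728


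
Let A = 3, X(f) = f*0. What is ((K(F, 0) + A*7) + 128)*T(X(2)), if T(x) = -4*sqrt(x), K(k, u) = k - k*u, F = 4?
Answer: 0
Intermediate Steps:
K(k, u) = k - k*u
X(f) = 0
((K(F, 0) + A*7) + 128)*T(X(2)) = ((4*(1 - 1*0) + 3*7) + 128)*(-4*sqrt(0)) = ((4*(1 + 0) + 21) + 128)*(-4*0) = ((4*1 + 21) + 128)*0 = ((4 + 21) + 128)*0 = (25 + 128)*0 = 153*0 = 0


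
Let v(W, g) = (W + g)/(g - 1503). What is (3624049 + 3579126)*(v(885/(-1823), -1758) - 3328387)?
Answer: -47508785181157169450/1981601 ≈ -2.3975e+13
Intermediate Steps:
v(W, g) = (W + g)/(-1503 + g)
(3624049 + 3579126)*(v(885/(-1823), -1758) - 3328387) = (3624049 + 3579126)*((885/(-1823) - 1758)/(-1503 - 1758) - 3328387) = 7203175*((885*(-1/1823) - 1758)/(-3261) - 3328387) = 7203175*(-(-885/1823 - 1758)/3261 - 3328387) = 7203175*(-1/3261*(-3205719/1823) - 3328387) = 7203175*(1068573/1981601 - 3328387) = 7203175*(-6595533939014/1981601) = -47508785181157169450/1981601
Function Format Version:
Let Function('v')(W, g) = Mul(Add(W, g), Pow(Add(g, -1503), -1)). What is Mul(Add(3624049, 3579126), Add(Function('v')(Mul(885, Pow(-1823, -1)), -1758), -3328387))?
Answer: Rational(-47508785181157169450, 1981601) ≈ -2.3975e+13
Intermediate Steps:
Function('v')(W, g) = Mul(Pow(Add(-1503, g), -1), Add(W, g)) (Function('v')(W, g) = Mul(Add(W, g), Pow(Add(-1503, g), -1)) = Mul(Pow(Add(-1503, g), -1), Add(W, g)))
Mul(Add(3624049, 3579126), Add(Function('v')(Mul(885, Pow(-1823, -1)), -1758), -3328387)) = Mul(Add(3624049, 3579126), Add(Mul(Pow(Add(-1503, -1758), -1), Add(Mul(885, Pow(-1823, -1)), -1758)), -3328387)) = Mul(7203175, Add(Mul(Pow(-3261, -1), Add(Mul(885, Rational(-1, 1823)), -1758)), -3328387)) = Mul(7203175, Add(Mul(Rational(-1, 3261), Add(Rational(-885, 1823), -1758)), -3328387)) = Mul(7203175, Add(Mul(Rational(-1, 3261), Rational(-3205719, 1823)), -3328387)) = Mul(7203175, Add(Rational(1068573, 1981601), -3328387)) = Mul(7203175, Rational(-6595533939014, 1981601)) = Rational(-47508785181157169450, 1981601)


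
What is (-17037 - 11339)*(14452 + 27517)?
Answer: -1190912344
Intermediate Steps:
(-17037 - 11339)*(14452 + 27517) = -28376*41969 = -1190912344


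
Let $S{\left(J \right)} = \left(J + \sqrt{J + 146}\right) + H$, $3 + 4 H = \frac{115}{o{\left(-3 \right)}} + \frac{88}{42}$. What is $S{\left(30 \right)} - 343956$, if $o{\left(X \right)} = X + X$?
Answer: $- \frac{19260137}{56} + 4 \sqrt{11} \approx -3.4392 \cdot 10^{5}$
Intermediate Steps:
$o{\left(X \right)} = 2 X$
$H = - \frac{281}{56}$ ($H = - \frac{3}{4} + \frac{\frac{115}{2 \left(-3\right)} + \frac{88}{42}}{4} = - \frac{3}{4} + \frac{\frac{115}{-6} + 88 \cdot \frac{1}{42}}{4} = - \frac{3}{4} + \frac{115 \left(- \frac{1}{6}\right) + \frac{44}{21}}{4} = - \frac{3}{4} + \frac{- \frac{115}{6} + \frac{44}{21}}{4} = - \frac{3}{4} + \frac{1}{4} \left(- \frac{239}{14}\right) = - \frac{3}{4} - \frac{239}{56} = - \frac{281}{56} \approx -5.0179$)
$S{\left(J \right)} = - \frac{281}{56} + J + \sqrt{146 + J}$ ($S{\left(J \right)} = \left(J + \sqrt{J + 146}\right) - \frac{281}{56} = \left(J + \sqrt{146 + J}\right) - \frac{281}{56} = - \frac{281}{56} + J + \sqrt{146 + J}$)
$S{\left(30 \right)} - 343956 = \left(- \frac{281}{56} + 30 + \sqrt{146 + 30}\right) - 343956 = \left(- \frac{281}{56} + 30 + \sqrt{176}\right) - 343956 = \left(- \frac{281}{56} + 30 + 4 \sqrt{11}\right) - 343956 = \left(\frac{1399}{56} + 4 \sqrt{11}\right) - 343956 = - \frac{19260137}{56} + 4 \sqrt{11}$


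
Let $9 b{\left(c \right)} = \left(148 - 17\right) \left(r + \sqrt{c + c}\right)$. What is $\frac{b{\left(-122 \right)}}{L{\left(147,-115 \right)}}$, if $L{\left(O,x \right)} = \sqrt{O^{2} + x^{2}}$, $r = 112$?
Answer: $\frac{131 \sqrt{34834} \left(56 + i \sqrt{61}\right)}{156753} \approx 8.7346 + 1.2182 i$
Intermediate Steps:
$b{\left(c \right)} = \frac{14672}{9} + \frac{131 \sqrt{2} \sqrt{c}}{9}$ ($b{\left(c \right)} = \frac{\left(148 - 17\right) \left(112 + \sqrt{c + c}\right)}{9} = \frac{131 \left(112 + \sqrt{2 c}\right)}{9} = \frac{131 \left(112 + \sqrt{2} \sqrt{c}\right)}{9} = \frac{14672 + 131 \sqrt{2} \sqrt{c}}{9} = \frac{14672}{9} + \frac{131 \sqrt{2} \sqrt{c}}{9}$)
$\frac{b{\left(-122 \right)}}{L{\left(147,-115 \right)}} = \frac{\frac{14672}{9} + \frac{131 \sqrt{2} \sqrt{-122}}{9}}{\sqrt{147^{2} + \left(-115\right)^{2}}} = \frac{\frac{14672}{9} + \frac{131 \sqrt{2} i \sqrt{122}}{9}}{\sqrt{21609 + 13225}} = \frac{\frac{14672}{9} + \frac{262 i \sqrt{61}}{9}}{\sqrt{34834}} = \left(\frac{14672}{9} + \frac{262 i \sqrt{61}}{9}\right) \frac{\sqrt{34834}}{34834} = \frac{\sqrt{34834} \left(\frac{14672}{9} + \frac{262 i \sqrt{61}}{9}\right)}{34834}$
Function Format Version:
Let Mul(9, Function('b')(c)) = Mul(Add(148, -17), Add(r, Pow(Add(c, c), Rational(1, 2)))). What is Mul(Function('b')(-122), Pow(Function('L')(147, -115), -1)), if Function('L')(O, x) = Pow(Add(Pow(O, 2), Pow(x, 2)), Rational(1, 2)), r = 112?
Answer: Mul(Rational(131, 156753), Pow(34834, Rational(1, 2)), Add(56, Mul(I, Pow(61, Rational(1, 2))))) ≈ Add(8.7346, Mul(1.2182, I))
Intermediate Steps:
Function('b')(c) = Add(Rational(14672, 9), Mul(Rational(131, 9), Pow(2, Rational(1, 2)), Pow(c, Rational(1, 2)))) (Function('b')(c) = Mul(Rational(1, 9), Mul(Add(148, -17), Add(112, Pow(Add(c, c), Rational(1, 2))))) = Mul(Rational(1, 9), Mul(131, Add(112, Pow(Mul(2, c), Rational(1, 2))))) = Mul(Rational(1, 9), Mul(131, Add(112, Mul(Pow(2, Rational(1, 2)), Pow(c, Rational(1, 2)))))) = Mul(Rational(1, 9), Add(14672, Mul(131, Pow(2, Rational(1, 2)), Pow(c, Rational(1, 2))))) = Add(Rational(14672, 9), Mul(Rational(131, 9), Pow(2, Rational(1, 2)), Pow(c, Rational(1, 2)))))
Mul(Function('b')(-122), Pow(Function('L')(147, -115), -1)) = Mul(Add(Rational(14672, 9), Mul(Rational(131, 9), Pow(2, Rational(1, 2)), Pow(-122, Rational(1, 2)))), Pow(Pow(Add(Pow(147, 2), Pow(-115, 2)), Rational(1, 2)), -1)) = Mul(Add(Rational(14672, 9), Mul(Rational(131, 9), Pow(2, Rational(1, 2)), Mul(I, Pow(122, Rational(1, 2))))), Pow(Pow(Add(21609, 13225), Rational(1, 2)), -1)) = Mul(Add(Rational(14672, 9), Mul(Rational(262, 9), I, Pow(61, Rational(1, 2)))), Pow(Pow(34834, Rational(1, 2)), -1)) = Mul(Add(Rational(14672, 9), Mul(Rational(262, 9), I, Pow(61, Rational(1, 2)))), Mul(Rational(1, 34834), Pow(34834, Rational(1, 2)))) = Mul(Rational(1, 34834), Pow(34834, Rational(1, 2)), Add(Rational(14672, 9), Mul(Rational(262, 9), I, Pow(61, Rational(1, 2)))))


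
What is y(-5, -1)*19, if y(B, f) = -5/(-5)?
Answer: 19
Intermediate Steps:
y(B, f) = 1 (y(B, f) = -5*(-1/5) = 1)
y(-5, -1)*19 = 1*19 = 19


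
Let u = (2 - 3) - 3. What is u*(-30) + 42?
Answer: 162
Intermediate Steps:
u = -4 (u = -1 - 3 = -4)
u*(-30) + 42 = -4*(-30) + 42 = 120 + 42 = 162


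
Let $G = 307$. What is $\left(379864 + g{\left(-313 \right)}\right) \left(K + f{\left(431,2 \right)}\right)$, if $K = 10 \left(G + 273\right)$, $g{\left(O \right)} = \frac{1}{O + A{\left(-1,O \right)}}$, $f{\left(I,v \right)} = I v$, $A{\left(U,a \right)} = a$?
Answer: $\frac{792094688653}{313} \approx 2.5307 \cdot 10^{9}$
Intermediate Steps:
$g{\left(O \right)} = \frac{1}{2 O}$ ($g{\left(O \right)} = \frac{1}{O + O} = \frac{1}{2 O}$)
$K = 5800$ ($K = 10 \left(307 + 273\right) = 10 \cdot 580 = 5800$)
$\left(379864 + g{\left(-313 \right)}\right) \left(K + f{\left(431,2 \right)}\right) = \left(379864 + \frac{1}{2 \left(-313\right)}\right) \left(5800 + 431 \cdot 2\right) = \left(379864 + \frac{1}{2} \left(- \frac{1}{313}\right)\right) \left(5800 + 862\right) = \left(379864 - \frac{1}{626}\right) 6662 = \frac{237794863}{626} \cdot 6662 = \frac{792094688653}{313}$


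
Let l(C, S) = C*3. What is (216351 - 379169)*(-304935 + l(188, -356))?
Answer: 49557077478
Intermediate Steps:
l(C, S) = 3*C
(216351 - 379169)*(-304935 + l(188, -356)) = (216351 - 379169)*(-304935 + 3*188) = -162818*(-304935 + 564) = -162818*(-304371) = 49557077478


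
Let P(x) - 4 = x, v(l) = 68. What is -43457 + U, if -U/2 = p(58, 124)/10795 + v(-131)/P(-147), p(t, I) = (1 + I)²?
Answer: -13417383935/308737 ≈ -43459.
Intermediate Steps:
P(x) = 4 + x
U = -600126/308737 (U = -2*((1 + 124)²/10795 + 68/(4 - 147)) = -2*(125²*(1/10795) + 68/(-143)) = -2*(15625*(1/10795) + 68*(-1/143)) = -2*(3125/2159 - 68/143) = -2*300063/308737 = -600126/308737 ≈ -1.9438)
-43457 + U = -43457 - 600126/308737 = -13417383935/308737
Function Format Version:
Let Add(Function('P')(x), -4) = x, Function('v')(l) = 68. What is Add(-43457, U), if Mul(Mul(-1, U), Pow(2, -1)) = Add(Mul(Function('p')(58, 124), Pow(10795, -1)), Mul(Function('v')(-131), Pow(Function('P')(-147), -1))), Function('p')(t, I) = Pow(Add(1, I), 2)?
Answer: Rational(-13417383935, 308737) ≈ -43459.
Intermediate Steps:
Function('P')(x) = Add(4, x)
U = Rational(-600126, 308737) (U = Mul(-2, Add(Mul(Pow(Add(1, 124), 2), Pow(10795, -1)), Mul(68, Pow(Add(4, -147), -1)))) = Mul(-2, Add(Mul(Pow(125, 2), Rational(1, 10795)), Mul(68, Pow(-143, -1)))) = Mul(-2, Add(Mul(15625, Rational(1, 10795)), Mul(68, Rational(-1, 143)))) = Mul(-2, Add(Rational(3125, 2159), Rational(-68, 143))) = Mul(-2, Rational(300063, 308737)) = Rational(-600126, 308737) ≈ -1.9438)
Add(-43457, U) = Add(-43457, Rational(-600126, 308737)) = Rational(-13417383935, 308737)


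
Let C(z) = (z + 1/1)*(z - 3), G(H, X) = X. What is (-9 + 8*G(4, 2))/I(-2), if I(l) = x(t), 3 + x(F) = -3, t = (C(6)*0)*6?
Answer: -7/6 ≈ -1.1667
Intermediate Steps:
C(z) = (1 + z)*(-3 + z) (C(z) = (z + 1)*(-3 + z) = (1 + z)*(-3 + z))
t = 0 (t = ((-3 + 6² - 2*6)*0)*6 = ((-3 + 36 - 12)*0)*6 = (21*0)*6 = 0*6 = 0)
x(F) = -6 (x(F) = -3 - 3 = -6)
I(l) = -6
(-9 + 8*G(4, 2))/I(-2) = (-9 + 8*2)/(-6) = (-9 + 16)*(-⅙) = 7*(-⅙) = -7/6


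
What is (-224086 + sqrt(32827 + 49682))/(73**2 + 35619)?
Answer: -112043/20474 + sqrt(82509)/40948 ≈ -5.4654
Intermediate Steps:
(-224086 + sqrt(32827 + 49682))/(73**2 + 35619) = (-224086 + sqrt(82509))/(5329 + 35619) = (-224086 + sqrt(82509))/40948 = (-224086 + sqrt(82509))*(1/40948) = -112043/20474 + sqrt(82509)/40948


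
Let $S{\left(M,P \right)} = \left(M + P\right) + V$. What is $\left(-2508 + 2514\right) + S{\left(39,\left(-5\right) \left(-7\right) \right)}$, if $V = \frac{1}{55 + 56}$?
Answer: $\frac{8881}{111} \approx 80.009$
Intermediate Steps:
$V = \frac{1}{111} \approx 0.009009$
$S{\left(M,P \right)} = \frac{1}{111} + M + P$ ($S{\left(M,P \right)} = \left(M + P\right) + \frac{1}{111} = \frac{1}{111} + M + P$)
$\left(-2508 + 2514\right) + S{\left(39,\left(-5\right) \left(-7\right) \right)} = \left(-2508 + 2514\right) + \left(\frac{1}{111} + 39 - -35\right) = 6 + \left(\frac{1}{111} + 39 + 35\right) = 6 + \frac{8215}{111} = \frac{8881}{111}$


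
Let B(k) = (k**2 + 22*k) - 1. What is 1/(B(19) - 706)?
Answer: 1/72 ≈ 0.013889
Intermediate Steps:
B(k) = -1 + k**2 + 22*k
1/(B(19) - 706) = 1/((-1 + 19**2 + 22*19) - 706) = 1/((-1 + 361 + 418) - 706) = 1/(778 - 706) = 1/72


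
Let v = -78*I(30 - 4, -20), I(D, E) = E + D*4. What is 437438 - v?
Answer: 443990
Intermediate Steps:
I(D, E) = E + 4*D
v = -6552 (v = -78*(-20 + 4*(30 - 4)) = -78*(-20 + 4*26) = -78*(-20 + 104) = -78*84 = -6552)
437438 - v = 437438 - 1*(-6552) = 437438 + 6552 = 443990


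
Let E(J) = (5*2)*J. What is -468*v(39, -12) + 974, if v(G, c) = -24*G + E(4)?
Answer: 420302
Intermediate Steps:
E(J) = 10*J
v(G, c) = 40 - 24*G (v(G, c) = -24*G + 10*4 = -24*G + 40 = 40 - 24*G)
-468*v(39, -12) + 974 = -468*(40 - 24*39) + 974 = -468*(40 - 936) + 974 = -468*(-896) + 974 = 419328 + 974 = 420302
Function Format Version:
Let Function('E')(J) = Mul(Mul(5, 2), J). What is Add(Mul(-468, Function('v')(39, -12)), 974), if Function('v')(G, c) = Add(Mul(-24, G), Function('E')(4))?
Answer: 420302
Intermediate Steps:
Function('E')(J) = Mul(10, J)
Function('v')(G, c) = Add(40, Mul(-24, G)) (Function('v')(G, c) = Add(Mul(-24, G), Mul(10, 4)) = Add(Mul(-24, G), 40) = Add(40, Mul(-24, G)))
Add(Mul(-468, Function('v')(39, -12)), 974) = Add(Mul(-468, Add(40, Mul(-24, 39))), 974) = Add(Mul(-468, Add(40, -936)), 974) = Add(Mul(-468, -896), 974) = Add(419328, 974) = 420302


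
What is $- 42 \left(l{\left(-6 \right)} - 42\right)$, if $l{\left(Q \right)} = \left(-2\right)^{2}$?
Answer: $1596$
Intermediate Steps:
$l{\left(Q \right)} = 4$
$- 42 \left(l{\left(-6 \right)} - 42\right) = - 42 \left(4 - 42\right) = \left(-42\right) \left(-38\right) = 1596$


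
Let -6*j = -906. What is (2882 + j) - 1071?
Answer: 1962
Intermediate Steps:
j = 151 (j = -1/6*(-906) = 151)
(2882 + j) - 1071 = (2882 + 151) - 1071 = 3033 - 1071 = 1962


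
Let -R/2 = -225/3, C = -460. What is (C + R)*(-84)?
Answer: 26040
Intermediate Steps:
R = 150 (R = -(-450)/3 = -2*(-75) = 150)
(C + R)*(-84) = (-460 + 150)*(-84) = -310*(-84) = 26040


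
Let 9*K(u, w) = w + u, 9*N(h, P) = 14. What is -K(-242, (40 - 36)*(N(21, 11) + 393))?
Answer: -12026/81 ≈ -148.47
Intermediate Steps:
N(h, P) = 14/9 (N(h, P) = (1/9)*14 = 14/9)
K(u, w) = u/9 + w/9 (K(u, w) = (w + u)/9 = (u + w)/9 = u/9 + w/9)
-K(-242, (40 - 36)*(N(21, 11) + 393)) = -((1/9)*(-242) + ((40 - 36)*(14/9 + 393))/9) = -(-242/9 + (4*(3551/9))/9) = -(-242/9 + (1/9)*(14204/9)) = -(-242/9 + 14204/81) = -1*12026/81 = -12026/81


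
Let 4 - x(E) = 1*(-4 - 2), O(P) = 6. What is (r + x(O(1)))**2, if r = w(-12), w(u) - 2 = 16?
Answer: 784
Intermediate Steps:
w(u) = 18 (w(u) = 2 + 16 = 18)
r = 18
x(E) = 10 (x(E) = 4 - (-4 - 2) = 4 - (-6) = 4 - 1*(-6) = 4 + 6 = 10)
(r + x(O(1)))**2 = (18 + 10)**2 = 28**2 = 784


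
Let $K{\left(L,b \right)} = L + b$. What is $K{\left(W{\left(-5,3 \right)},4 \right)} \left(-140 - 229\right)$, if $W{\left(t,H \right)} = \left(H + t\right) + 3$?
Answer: $-1845$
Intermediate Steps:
$W{\left(t,H \right)} = 3 + H + t$
$K{\left(W{\left(-5,3 \right)},4 \right)} \left(-140 - 229\right) = \left(\left(3 + 3 - 5\right) + 4\right) \left(-140 - 229\right) = \left(1 + 4\right) \left(-369\right) = 5 \left(-369\right) = -1845$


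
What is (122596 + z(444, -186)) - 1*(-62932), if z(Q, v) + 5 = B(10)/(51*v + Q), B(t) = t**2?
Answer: 838749433/4521 ≈ 1.8552e+5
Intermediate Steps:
z(Q, v) = -5 + 100/(Q + 51*v) (z(Q, v) = -5 + 10**2/(51*v + Q) = -5 + 100/(Q + 51*v))
(122596 + z(444, -186)) - 1*(-62932) = (122596 + 5*(20 - 1*444 - 51*(-186))/(444 + 51*(-186))) - 1*(-62932) = (122596 + 5*(20 - 444 + 9486)/(444 - 9486)) + 62932 = (122596 + 5*9062/(-9042)) + 62932 = (122596 + 5*(-1/9042)*9062) + 62932 = (122596 - 22655/4521) + 62932 = 554233861/4521 + 62932 = 838749433/4521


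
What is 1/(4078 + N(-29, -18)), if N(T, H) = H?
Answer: 1/4060 ≈ 0.00024631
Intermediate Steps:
1/(4078 + N(-29, -18)) = 1/(4078 - 18) = 1/4060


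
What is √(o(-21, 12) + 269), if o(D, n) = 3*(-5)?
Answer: √254 ≈ 15.937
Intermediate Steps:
o(D, n) = -15
√(o(-21, 12) + 269) = √(-15 + 269) = √254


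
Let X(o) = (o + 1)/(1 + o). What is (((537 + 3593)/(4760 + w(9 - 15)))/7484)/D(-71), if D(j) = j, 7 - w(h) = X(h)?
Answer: -2065/1266240412 ≈ -1.6308e-6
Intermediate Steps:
X(o) = 1 (X(o) = (1 + o)/(1 + o) = 1)
w(h) = 6 (w(h) = 7 - 1*1 = 7 - 1 = 6)
(((537 + 3593)/(4760 + w(9 - 15)))/7484)/D(-71) = (((537 + 3593)/(4760 + 6))/7484)/(-71) = ((4130/4766)*(1/7484))*(-1/71) = ((4130*(1/4766))*(1/7484))*(-1/71) = ((2065/2383)*(1/7484))*(-1/71) = (2065/17834372)*(-1/71) = -2065/1266240412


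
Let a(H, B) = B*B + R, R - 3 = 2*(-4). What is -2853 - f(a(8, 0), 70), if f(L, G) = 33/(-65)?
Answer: -185412/65 ≈ -2852.5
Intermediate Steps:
R = -5 (R = 3 + 2*(-4) = 3 - 8 = -5)
a(H, B) = -5 + B**2 (a(H, B) = B*B - 5 = B**2 - 5 = -5 + B**2)
f(L, G) = -33/65 (f(L, G) = 33*(-1/65) = -33/65)
-2853 - f(a(8, 0), 70) = -2853 - 1*(-33/65) = -2853 + 33/65 = -185412/65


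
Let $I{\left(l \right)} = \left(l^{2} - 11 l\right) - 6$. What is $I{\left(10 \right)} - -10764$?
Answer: $10748$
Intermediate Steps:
$I{\left(l \right)} = -6 + l^{2} - 11 l$
$I{\left(10 \right)} - -10764 = \left(-6 + 10^{2} - 110\right) - -10764 = \left(-6 + 100 - 110\right) + 10764 = -16 + 10764 = 10748$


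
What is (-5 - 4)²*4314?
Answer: 349434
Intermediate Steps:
(-5 - 4)²*4314 = (-9)²*4314 = 81*4314 = 349434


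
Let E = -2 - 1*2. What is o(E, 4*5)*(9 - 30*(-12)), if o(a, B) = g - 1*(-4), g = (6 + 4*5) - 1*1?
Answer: 10701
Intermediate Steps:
g = 25 (g = (6 + 20) - 1 = 26 - 1 = 25)
E = -4 (E = -2 - 2 = -4)
o(a, B) = 29 (o(a, B) = 25 - 1*(-4) = 25 + 4 = 29)
o(E, 4*5)*(9 - 30*(-12)) = 29*(9 - 30*(-12)) = 29*(9 + 360) = 29*369 = 10701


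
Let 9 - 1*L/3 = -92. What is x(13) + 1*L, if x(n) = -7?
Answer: 296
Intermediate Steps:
L = 303 (L = 27 - 3*(-92) = 27 + 276 = 303)
x(13) + 1*L = -7 + 1*303 = -7 + 303 = 296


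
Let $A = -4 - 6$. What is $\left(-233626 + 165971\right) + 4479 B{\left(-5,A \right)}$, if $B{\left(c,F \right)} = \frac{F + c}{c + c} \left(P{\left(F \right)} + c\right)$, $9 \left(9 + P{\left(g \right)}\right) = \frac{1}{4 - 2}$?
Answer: $- \frac{645363}{4} \approx -1.6134 \cdot 10^{5}$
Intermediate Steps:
$A = -10$ ($A = -4 - 6 = -10$)
$P{\left(g \right)} = - \frac{161}{18}$ ($P{\left(g \right)} = -9 + \frac{1}{9 \left(4 - 2\right)} = -9 + \frac{1}{9 \cdot 2} = -9 + \frac{1}{9} \cdot \frac{1}{2} = -9 + \frac{1}{18} = - \frac{161}{18}$)
$B{\left(c,F \right)} = \frac{\left(- \frac{161}{18} + c\right) \left(F + c\right)}{2 c}$ ($B{\left(c,F \right)} = \frac{F + c}{c + c} \left(- \frac{161}{18} + c\right) = \frac{F + c}{2 c} \left(- \frac{161}{18} + c\right) = \frac{\left(- \frac{161}{18} + c\right) \left(F + c\right)}{2 c}$)
$\left(-233626 + 165971\right) + 4479 B{\left(-5,A \right)} = \left(-233626 + 165971\right) + 4479 \frac{\left(-161\right) \left(-10\right) - 5 \left(-161 + 18 \left(-10\right) + 18 \left(-5\right)\right)}{36 \left(-5\right)} = -67655 + 4479 \cdot \frac{1}{36} \left(- \frac{1}{5}\right) \left(1610 - 5 \left(-161 - 180 - 90\right)\right) = -67655 + 4479 \cdot \frac{1}{36} \left(- \frac{1}{5}\right) \left(1610 - -2155\right) = -67655 + 4479 \cdot \frac{1}{36} \left(- \frac{1}{5}\right) \left(1610 + 2155\right) = -67655 + 4479 \cdot \frac{1}{36} \left(- \frac{1}{5}\right) 3765 = -67655 + 4479 \left(- \frac{251}{12}\right) = -67655 - \frac{374743}{4} = - \frac{645363}{4}$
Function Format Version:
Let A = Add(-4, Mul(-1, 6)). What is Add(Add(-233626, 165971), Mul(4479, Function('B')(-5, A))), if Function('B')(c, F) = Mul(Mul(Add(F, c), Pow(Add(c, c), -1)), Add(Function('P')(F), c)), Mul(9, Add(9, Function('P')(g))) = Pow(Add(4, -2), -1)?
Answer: Rational(-645363, 4) ≈ -1.6134e+5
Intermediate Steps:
A = -10 (A = Add(-4, -6) = -10)
Function('P')(g) = Rational(-161, 18) (Function('P')(g) = Add(-9, Mul(Rational(1, 9), Pow(Add(4, -2), -1))) = Add(-9, Mul(Rational(1, 9), Pow(2, -1))) = Add(-9, Mul(Rational(1, 9), Rational(1, 2))) = Add(-9, Rational(1, 18)) = Rational(-161, 18))
Function('B')(c, F) = Mul(Rational(1, 2), Pow(c, -1), Add(Rational(-161, 18), c), Add(F, c)) (Function('B')(c, F) = Mul(Mul(Add(F, c), Pow(Add(c, c), -1)), Add(Rational(-161, 18), c)) = Mul(Mul(Add(F, c), Pow(Mul(2, c), -1)), Add(Rational(-161, 18), c)) = Mul(Mul(Add(F, c), Mul(Rational(1, 2), Pow(c, -1))), Add(Rational(-161, 18), c)) = Mul(Mul(Rational(1, 2), Pow(c, -1), Add(F, c)), Add(Rational(-161, 18), c)) = Mul(Rational(1, 2), Pow(c, -1), Add(Rational(-161, 18), c), Add(F, c)))
Add(Add(-233626, 165971), Mul(4479, Function('B')(-5, A))) = Add(Add(-233626, 165971), Mul(4479, Mul(Rational(1, 36), Pow(-5, -1), Add(Mul(-161, -10), Mul(-5, Add(-161, Mul(18, -10), Mul(18, -5))))))) = Add(-67655, Mul(4479, Mul(Rational(1, 36), Rational(-1, 5), Add(1610, Mul(-5, Add(-161, -180, -90)))))) = Add(-67655, Mul(4479, Mul(Rational(1, 36), Rational(-1, 5), Add(1610, Mul(-5, -431))))) = Add(-67655, Mul(4479, Mul(Rational(1, 36), Rational(-1, 5), Add(1610, 2155)))) = Add(-67655, Mul(4479, Mul(Rational(1, 36), Rational(-1, 5), 3765))) = Add(-67655, Mul(4479, Rational(-251, 12))) = Add(-67655, Rational(-374743, 4)) = Rational(-645363, 4)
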